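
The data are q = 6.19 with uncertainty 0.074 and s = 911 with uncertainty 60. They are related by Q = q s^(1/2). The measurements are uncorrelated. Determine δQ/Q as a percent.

3.50%

Each factor contributes (exponent × relative error)² to (δQ/Q)²:
  (1·δq/q)² = (1×0.0120)² = 0.000143;  (½·δs/s)² = (0.5×0.0659)² = 0.00108
δQ/Q = √(0.00123) = 0.0350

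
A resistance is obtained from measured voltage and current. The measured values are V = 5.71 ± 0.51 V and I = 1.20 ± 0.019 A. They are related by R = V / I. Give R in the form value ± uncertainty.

For a monomial R ∝ V, I^-1, fractional errors add in quadrature:
  (1·δV/V)² = (1×0.0893)² = 0.00798;  (-1·δI/I)² = (-1×0.0158)² = 0.000251
δR/R = √(0.00823) = 0.0907
R = 4.76 Ω, so δR = 0.0907 × 4.76 = 0.432 Ω.

4.76 ± 0.432 Ω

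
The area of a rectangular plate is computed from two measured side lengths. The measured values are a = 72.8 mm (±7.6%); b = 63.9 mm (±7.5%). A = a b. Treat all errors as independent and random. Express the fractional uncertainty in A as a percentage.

A is a product of powers, so relative uncertainties combine in quadrature:
  (1·δa/a)² = (1×0.0760)² = 0.00578;  (1·δb/b)² = (1×0.0750)² = 0.00562
δA/A = √(0.0114) = 0.107

10.7%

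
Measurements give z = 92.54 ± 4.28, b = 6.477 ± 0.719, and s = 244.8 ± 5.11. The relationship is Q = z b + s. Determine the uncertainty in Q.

Let p = z·b = 599.4. δp/p = √((1·δz/z)² + (1·δb/b)²) = √(0.00214 + 0.0123) = 0.120, so δp = 72.1.
Q = p + s: δQ = √(δp² + δs²) = √(5200 + 26.1) = 72.3

72.3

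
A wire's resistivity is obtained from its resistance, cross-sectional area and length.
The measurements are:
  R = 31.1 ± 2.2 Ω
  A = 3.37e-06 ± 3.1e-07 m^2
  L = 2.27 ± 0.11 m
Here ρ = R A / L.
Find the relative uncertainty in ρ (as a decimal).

Relative error in a monomial: (δρ/ρ)² = Σ (nᵢ · δxᵢ/xᵢ)².
  (1·δR/R)² = (1×0.0707)² = 0.00500;  (1·δA/A)² = (1×0.0920)² = 0.00846;  (-1·δL/L)² = (-1×0.0485)² = 0.00235
δρ/ρ = √(0.0158) = 0.126

0.126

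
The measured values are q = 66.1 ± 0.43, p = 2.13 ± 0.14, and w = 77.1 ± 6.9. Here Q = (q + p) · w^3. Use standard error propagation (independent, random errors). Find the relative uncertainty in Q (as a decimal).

0.269

Let u = q + p = 68.2. δu = √(δq² + δp²) = √(0.185 + 0.0196) = 0.452, so δu/u = 0.00663.
Q is then a monomial in u, w:
δQ/Q = √((δu/u)² + (3·δw/w)²) = √(4.39e-05 + 0.0721) = 0.269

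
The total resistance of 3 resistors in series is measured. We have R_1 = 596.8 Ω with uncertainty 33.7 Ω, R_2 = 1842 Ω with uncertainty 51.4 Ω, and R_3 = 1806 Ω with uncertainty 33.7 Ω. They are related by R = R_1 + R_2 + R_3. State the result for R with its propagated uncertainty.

4245 ± 70.1 Ω

Each term contributes (cᵢ δxᵢ)² to (δR)²:
  (δR_1)² = 1140;  (δR_2)² = 2640;  (δR_3)² = 1140
δR = √(4910) = 70.1 Ω
R = 4245 Ω.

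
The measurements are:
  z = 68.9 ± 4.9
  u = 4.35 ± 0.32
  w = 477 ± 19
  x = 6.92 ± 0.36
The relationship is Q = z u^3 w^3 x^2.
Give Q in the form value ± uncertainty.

Since Q is a product/quotient, work with relative uncertainties:
  (1·δz/z)² = (1×0.0711)² = 0.00506;  (3·δu/u)² = (3×0.0736)² = 0.0487;  (3·δw/w)² = (3×0.0398)² = 0.0143;  (2·δx/x)² = (2×0.0520)² = 0.0108
δQ/Q = √(0.0789) = 0.281
Q = 2.95e+13, so δQ = 0.281 × 2.95e+13 = 8.28e+12.

(2.95 ± 0.828) × 10^13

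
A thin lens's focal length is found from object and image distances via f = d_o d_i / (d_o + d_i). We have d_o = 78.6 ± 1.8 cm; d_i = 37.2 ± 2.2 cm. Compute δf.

1.03 cm

∂f/∂d_o = (d_i/(d_o+d_i))² = 0.103;  ∂f/∂d_i = (d_o/(d_o+d_i))² = 0.461
δf = √((∂f/∂d_o · δd_o)² + (∂f/∂d_i · δd_i)²) = √(0.0345 + 1.03) = 1.03 cm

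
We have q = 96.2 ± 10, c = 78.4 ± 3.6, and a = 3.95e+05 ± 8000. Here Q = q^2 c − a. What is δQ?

Let p = q^2·c = 7.26e+05. δp/p = √((2·δq/q)² + (1·δc/c)²) = √(0.0432 + 0.00211) = 0.213, so δp = 1.54e+05.
Q = p − a: δQ = √(δp² + δa²) = √(2.39e+10 + 6.4e+07) = 1.55e+05

1.55e+05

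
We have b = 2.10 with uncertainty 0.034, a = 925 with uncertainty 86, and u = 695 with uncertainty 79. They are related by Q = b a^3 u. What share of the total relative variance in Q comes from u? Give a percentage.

14.2%

(δQ/Q)² = (1·δb/b)² + (3·δa/a)² + (1·δu/u)²
  b term: (1×0.0162)² = 0.000262
  a term: (3×0.0930)² = 0.0778
  u term: (1×0.114)² = 0.0129
Total = 0.0910. Share from u = 0.0129/0.0910 = 0.142.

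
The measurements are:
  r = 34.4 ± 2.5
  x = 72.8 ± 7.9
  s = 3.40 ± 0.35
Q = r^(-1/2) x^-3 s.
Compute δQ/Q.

Products/powers → add relative errors in quadrature, weighted by exponent:
  (−½·δr/r)² = (-0.5×0.0727)² = 0.00132;  (-3·δx/x)² = (-3×0.109)² = 0.106;  (1·δs/s)² = (1×0.103)² = 0.0106
δQ/Q = √(0.118) = 0.343

0.343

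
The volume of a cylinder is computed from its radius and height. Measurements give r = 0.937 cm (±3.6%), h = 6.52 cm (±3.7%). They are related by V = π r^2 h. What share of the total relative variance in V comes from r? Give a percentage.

(δV/V)² = (2·δr/r)² + (1·δh/h)²
  r term: (2×0.0360)² = 0.00518
  h term: (1×0.0370)² = 0.00137
Total = 0.00655. Share from r = 0.00518/0.00655 = 0.791.

79.1%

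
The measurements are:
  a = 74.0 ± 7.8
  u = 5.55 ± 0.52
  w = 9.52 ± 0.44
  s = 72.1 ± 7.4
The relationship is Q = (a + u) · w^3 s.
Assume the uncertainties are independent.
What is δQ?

9.82e+05

Let h = a + u = 79.5. δh = √(δa² + δu²) = √(60.8 + 0.270) = 7.82, so δh/h = 0.0983.
Q is then a monomial in h, w, s:
δQ/Q = √((δh/h)² + (3·δw/w)² + (1·δs/s)²) = √(0.00966 + 0.0192 + 0.0105) = 0.199
Q = 4.95e+06, so δQ = 0.199 × 4.95e+06 = 9.82e+05.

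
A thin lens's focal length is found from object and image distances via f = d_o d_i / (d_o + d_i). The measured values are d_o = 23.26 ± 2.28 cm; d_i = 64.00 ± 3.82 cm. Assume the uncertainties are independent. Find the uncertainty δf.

∂f/∂d_o = (d_i/(d_o+d_i))² = 0.538;  ∂f/∂d_i = (d_o/(d_o+d_i))² = 0.0711
δf = √((∂f/∂d_o · δd_o)² + (∂f/∂d_i · δd_i)²) = √(1.50 + 0.0737) = 1.26 cm

1.26 cm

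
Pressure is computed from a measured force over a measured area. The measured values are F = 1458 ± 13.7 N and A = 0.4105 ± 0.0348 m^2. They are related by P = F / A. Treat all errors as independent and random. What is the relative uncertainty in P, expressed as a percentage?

Each factor contributes (exponent × relative error)² to (δP/P)²:
  (1·δF/F)² = (1×0.00940)² = 8.83e-05;  (-1·δA/A)² = (-1×0.0848)² = 0.00719
δP/P = √(0.00728) = 0.0853

8.53%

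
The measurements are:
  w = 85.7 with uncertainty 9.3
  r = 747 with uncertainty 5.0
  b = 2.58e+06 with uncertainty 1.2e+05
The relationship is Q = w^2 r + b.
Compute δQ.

Let p = w^2·r = 5.49e+06. δp/p = √((2·δw/w)² + (1·δr/r)²) = √(0.0471 + 4.48e-05) = 0.217, so δp = 1.19e+06.
Q = p + b: δQ = √(δp² + δb²) = √(1.42e+12 + 1.44e+10) = 1.2e+06

1.2e+06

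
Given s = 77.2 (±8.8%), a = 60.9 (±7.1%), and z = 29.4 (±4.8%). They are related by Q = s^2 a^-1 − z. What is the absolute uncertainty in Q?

Let p = s^2·a^-1 = 97.9. δp/p = √((2·δs/s)² + (-1·δa/a)²) = √(0.0310 + 0.00504) = 0.190, so δp = 18.6.
Q = p − z: δQ = √(δp² + δz²) = √(345 + 1.99) = 18.6

18.6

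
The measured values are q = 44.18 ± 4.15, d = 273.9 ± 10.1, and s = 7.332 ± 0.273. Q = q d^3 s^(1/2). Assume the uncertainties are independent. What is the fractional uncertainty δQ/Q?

0.146

Since Q is a product/quotient, work with relative uncertainties:
  (1·δq/q)² = (1×0.0939)² = 0.00882;  (3·δd/d)² = (3×0.0369)² = 0.0122;  (½·δs/s)² = (0.5×0.0372)² = 0.000347
δQ/Q = √(0.0214) = 0.146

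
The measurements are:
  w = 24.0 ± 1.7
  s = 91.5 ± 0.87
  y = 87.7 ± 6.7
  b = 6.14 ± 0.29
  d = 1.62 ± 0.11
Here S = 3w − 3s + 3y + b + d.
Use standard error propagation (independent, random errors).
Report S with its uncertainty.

Each term contributes (cᵢ δxᵢ)² to (δS)²:
  (3·δw)² = 26.0;  (3·δs)² = 6.81;  (3·δy)² = 404;  (δb)² = 0.0841;  (δd)² = 0.0121
δS = √(437) = 20.9
S = 68.4.

68.4 ± 20.9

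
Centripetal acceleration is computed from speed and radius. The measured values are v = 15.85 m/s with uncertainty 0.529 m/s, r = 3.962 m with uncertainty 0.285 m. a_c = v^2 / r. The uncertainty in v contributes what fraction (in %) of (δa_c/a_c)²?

(δa_c/a_c)² = (2·δv/v)² + (-1·δr/r)²
  v term: (2×0.0334)² = 0.00446
  r term: (-1×0.0719)² = 0.00517
Total = 0.00963. Share from v = 0.00446/0.00963 = 0.463.

46.3%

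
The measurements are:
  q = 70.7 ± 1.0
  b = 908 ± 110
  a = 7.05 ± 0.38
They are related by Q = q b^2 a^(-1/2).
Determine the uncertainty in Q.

5.36e+06

Q is a product of powers, so relative uncertainties combine in quadrature:
  (1·δq/q)² = (1×0.0141)² = 0.000200;  (2·δb/b)² = (2×0.121)² = 0.0587;  (−½·δa/a)² = (-0.5×0.0539)² = 0.000726
δQ/Q = √(0.0596) = 0.244
Q = 2.2e+07, so δQ = 0.244 × 2.2e+07 = 5.36e+06.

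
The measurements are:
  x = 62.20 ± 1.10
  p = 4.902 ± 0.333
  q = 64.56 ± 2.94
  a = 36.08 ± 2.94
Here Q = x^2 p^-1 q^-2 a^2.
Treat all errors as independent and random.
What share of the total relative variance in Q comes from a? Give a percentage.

(δQ/Q)² = (2·δx/x)² + (-1·δp/p)² + (-2·δq/q)² + (2·δa/a)²
  x term: (2×0.0177)² = 0.00125
  p term: (-1×0.0679)² = 0.00461
  q term: (-2×0.0455)² = 0.00830
  a term: (2×0.0815)² = 0.0266
Total = 0.0407. Share from a = 0.0266/0.0407 = 0.652.

65.2%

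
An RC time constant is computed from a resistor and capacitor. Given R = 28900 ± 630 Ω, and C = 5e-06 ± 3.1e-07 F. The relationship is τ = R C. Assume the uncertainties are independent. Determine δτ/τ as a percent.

6.57%

Each factor contributes (exponent × relative error)² to (δτ/τ)²:
  (1·δR/R)² = (1×0.0218)² = 0.000475;  (1·δC/C)² = (1×0.0620)² = 0.00384
δτ/τ = √(0.00432) = 0.0657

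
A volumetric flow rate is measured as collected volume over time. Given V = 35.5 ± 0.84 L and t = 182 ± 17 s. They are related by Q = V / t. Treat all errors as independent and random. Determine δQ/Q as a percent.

9.64%

For a monomial Q ∝ V, t^-1, fractional errors add in quadrature:
  (1·δV/V)² = (1×0.0237)² = 0.000560;  (-1·δt/t)² = (-1×0.0934)² = 0.00872
δQ/Q = √(0.00928) = 0.0964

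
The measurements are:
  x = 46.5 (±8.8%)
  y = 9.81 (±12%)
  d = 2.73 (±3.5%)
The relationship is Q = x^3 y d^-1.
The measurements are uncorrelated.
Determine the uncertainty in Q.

1.06e+05

Relative error in a monomial: (δQ/Q)² = Σ (nᵢ · δxᵢ/xᵢ)².
  (3·δx/x)² = (3×0.0880)² = 0.0697;  (1·δy/y)² = (1×0.120)² = 0.0144;  (-1·δd/d)² = (-1×0.0350)² = 0.00123
δQ/Q = √(0.0853) = 0.292
Q = 3.61e+05, so δQ = 0.292 × 3.61e+05 = 1.06e+05.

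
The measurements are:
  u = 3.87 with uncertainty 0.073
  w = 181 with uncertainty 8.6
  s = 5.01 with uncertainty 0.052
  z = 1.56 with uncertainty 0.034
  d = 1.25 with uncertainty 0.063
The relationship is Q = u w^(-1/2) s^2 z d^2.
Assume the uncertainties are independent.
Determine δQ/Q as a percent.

For a monomial Q ∝ u, w^(-1/2), s^2, z, d^2, fractional errors add in quadrature:
  (1·δu/u)² = (1×0.0189)² = 0.000356;  (−½·δw/w)² = (-0.5×0.0475)² = 0.000564;  (2·δs/s)² = (2×0.0104)² = 0.000431;  (1·δz/z)² = (1×0.0218)² = 0.000475;  (2·δd/d)² = (2×0.0504)² = 0.0102
δQ/Q = √(0.0120) = 0.109

10.9%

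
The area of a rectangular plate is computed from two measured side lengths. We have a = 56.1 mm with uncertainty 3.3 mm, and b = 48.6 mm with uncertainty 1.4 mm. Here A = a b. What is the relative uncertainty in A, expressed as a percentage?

A is a product of powers, so relative uncertainties combine in quadrature:
  (1·δa/a)² = (1×0.0588)² = 0.00346;  (1·δb/b)² = (1×0.0288)² = 0.000830
δA/A = √(0.00429) = 0.0655

6.55%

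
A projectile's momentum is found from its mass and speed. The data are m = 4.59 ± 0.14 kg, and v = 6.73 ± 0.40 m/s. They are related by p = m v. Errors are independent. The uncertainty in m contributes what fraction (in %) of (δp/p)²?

20.8%

(δp/p)² = (1·δm/m)² + (1·δv/v)²
  m term: (1×0.0305)² = 0.000930
  v term: (1×0.0594)² = 0.00353
Total = 0.00446. Share from m = 0.000930/0.00446 = 0.208.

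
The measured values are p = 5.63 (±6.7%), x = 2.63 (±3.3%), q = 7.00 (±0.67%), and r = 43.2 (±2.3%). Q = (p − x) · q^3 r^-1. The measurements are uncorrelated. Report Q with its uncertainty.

Let u = p − x = 3.00. δu = √(δp² + δx²) = √(0.142 + 0.00753) = 0.387, so δu/u = 0.129.
Q is then a monomial in u, q, r:
δQ/Q = √((δu/u)² + (3·δq/q)² + (-1·δr/r)²) = √(0.0166 + 0.000404 + 0.000529) = 0.133
Q = 23.8, so δQ = 0.133 × 23.8 = 3.16.

23.8 ± 3.16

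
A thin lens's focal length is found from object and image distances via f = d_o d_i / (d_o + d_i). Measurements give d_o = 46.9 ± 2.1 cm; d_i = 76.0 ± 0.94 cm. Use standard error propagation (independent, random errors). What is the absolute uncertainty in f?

0.815 cm

∂f/∂d_o = (d_i/(d_o+d_i))² = 0.382;  ∂f/∂d_i = (d_o/(d_o+d_i))² = 0.146
δf = √((∂f/∂d_o · δd_o)² + (∂f/∂d_i · δd_i)²) = √(0.645 + 0.0187) = 0.815 cm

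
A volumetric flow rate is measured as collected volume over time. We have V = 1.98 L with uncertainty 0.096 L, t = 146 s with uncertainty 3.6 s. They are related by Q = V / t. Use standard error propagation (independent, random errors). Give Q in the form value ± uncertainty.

Relative error in a monomial: (δQ/Q)² = Σ (nᵢ · δxᵢ/xᵢ)².
  (1·δV/V)² = (1×0.0485)² = 0.00235;  (-1·δt/t)² = (-1×0.0247)² = 0.000608
δQ/Q = √(0.00296) = 0.0544
Q = 0.0136 L/s, so δQ = 0.0544 × 0.0136 = 0.000738 L/s.

0.0136 ± 0.000738 L/s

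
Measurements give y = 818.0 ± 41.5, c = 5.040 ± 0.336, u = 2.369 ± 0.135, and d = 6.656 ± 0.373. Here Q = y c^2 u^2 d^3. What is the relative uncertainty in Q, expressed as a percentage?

Since Q is a product/quotient, work with relative uncertainties:
  (1·δy/y)² = (1×0.0507)² = 0.00257;  (2·δc/c)² = (2×0.0667)² = 0.0178;  (2·δu/u)² = (2×0.0570)² = 0.0130;  (3·δd/d)² = (3×0.0560)² = 0.0283
δQ/Q = √(0.0616) = 0.248

24.8%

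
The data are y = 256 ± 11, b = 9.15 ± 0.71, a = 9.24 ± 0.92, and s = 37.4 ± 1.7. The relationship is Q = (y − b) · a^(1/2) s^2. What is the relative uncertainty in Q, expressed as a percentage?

Let u = y − b = 247. δu = √(δy² + δb²) = √(121 + 0.504) = 11.0, so δu/u = 0.0447.
Q is then a monomial in u, a, s:
δQ/Q = √((δu/u)² + (½·δa/a)² + (2·δs/s)²) = √(0.00199 + 0.00248 + 0.00826) = 0.113

11.3%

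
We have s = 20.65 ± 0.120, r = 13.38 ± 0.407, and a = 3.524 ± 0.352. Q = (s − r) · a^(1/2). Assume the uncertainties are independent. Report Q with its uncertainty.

13.65 ± 1.05

Let u = s − r = 7.270. δu = √(δs² + δr²) = √(0.0144 + 0.166) = 0.424, so δu/u = 0.0584.
Q is then a monomial in u, a:
δQ/Q = √((δu/u)² + (½·δa/a)²) = √(0.00341 + 0.00249) = 0.0768
Q = 13.65, so δQ = 0.0768 × 13.65 = 1.05.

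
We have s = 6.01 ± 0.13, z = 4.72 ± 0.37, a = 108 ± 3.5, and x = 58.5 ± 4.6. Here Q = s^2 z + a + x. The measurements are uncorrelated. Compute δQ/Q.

0.0484

Let p = s^2·z = 170. δp/p = √((2·δs/s)² + (1·δz/z)²) = √(0.00187 + 0.00614) = 0.0895, so δp = 15.3.
Q = p + a + x: δQ = √(δp² + δa² + δx²) = √(233 + 12.2 + 21.2) = 16.3
Q = 337, so δQ/Q = 16.3/337 = 0.0484.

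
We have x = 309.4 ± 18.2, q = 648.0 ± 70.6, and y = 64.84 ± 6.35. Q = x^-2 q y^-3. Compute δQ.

8.31e-09

Relative error in a monomial: (δQ/Q)² = Σ (nᵢ · δxᵢ/xᵢ)².
  (-2·δx/x)² = (-2×0.0588)² = 0.0138;  (1·δq/q)² = (1×0.109)² = 0.0119;  (-3·δy/y)² = (-3×0.0979)² = 0.0863
δQ/Q = √(0.112) = 0.335
Q = 2.483e-08, so δQ = 0.335 × 2.483e-08 = 8.31e-09.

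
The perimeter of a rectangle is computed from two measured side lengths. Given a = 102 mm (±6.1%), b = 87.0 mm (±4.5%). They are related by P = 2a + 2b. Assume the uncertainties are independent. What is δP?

Each term contributes (cᵢ δxᵢ)² to (δP)²:
  (2·δa)² = 155;  (2·δb)² = 61.3
δP = √(216) = 14.7 mm

14.7 mm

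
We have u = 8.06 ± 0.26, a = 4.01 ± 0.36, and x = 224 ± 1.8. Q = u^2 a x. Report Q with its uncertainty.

Products/powers → add relative errors in quadrature, weighted by exponent:
  (2·δu/u)² = (2×0.0323)² = 0.00416;  (1·δa/a)² = (1×0.0898)² = 0.00806;  (1·δx/x)² = (1×0.00804)² = 6.46e-05
δQ/Q = √(0.0123) = 0.111
Q = 58400, so δQ = 0.111 × 58400 = 6470.

58400 ± 6470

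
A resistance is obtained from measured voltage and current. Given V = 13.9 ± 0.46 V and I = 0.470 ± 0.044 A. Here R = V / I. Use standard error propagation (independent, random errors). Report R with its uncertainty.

For a monomial R ∝ V, I^-1, fractional errors add in quadrature:
  (1·δV/V)² = (1×0.0331)² = 0.00110;  (-1·δI/I)² = (-1×0.0936)² = 0.00876
δR/R = √(0.00986) = 0.0993
R = 29.6 Ω, so δR = 0.0993 × 29.6 = 2.94 Ω.

29.6 ± 2.94 Ω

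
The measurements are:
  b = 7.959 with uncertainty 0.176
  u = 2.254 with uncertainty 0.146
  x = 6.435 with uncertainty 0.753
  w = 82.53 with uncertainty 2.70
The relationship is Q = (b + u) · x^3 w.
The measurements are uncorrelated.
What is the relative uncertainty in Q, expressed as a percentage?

35.3%

Let h = b + u = 10.21. δh = √(δb² + δu²) = √(0.0310 + 0.0213) = 0.229, so δh/h = 0.0224.
Q is then a monomial in h, x, w:
δQ/Q = √((δh/h)² + (3·δx/x)² + (1·δw/w)²) = √(0.000501 + 0.123 + 0.00107) = 0.353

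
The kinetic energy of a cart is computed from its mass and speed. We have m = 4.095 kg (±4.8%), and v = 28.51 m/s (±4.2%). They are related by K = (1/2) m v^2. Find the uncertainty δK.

161 J

Since K is a product/quotient, work with relative uncertainties:
  (1·δm/m)² = (1×0.0480)² = 0.00230;  (2·δv/v)² = (2×0.0420)² = 0.00706
δK/K = √(0.00936) = 0.0967
K = 1664 J, so δK = 0.0967 × 1664 = 161 J.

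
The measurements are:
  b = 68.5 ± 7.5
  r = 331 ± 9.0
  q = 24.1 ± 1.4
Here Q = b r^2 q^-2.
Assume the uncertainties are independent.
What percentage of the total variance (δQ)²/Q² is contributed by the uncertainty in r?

(δQ/Q)² = (1·δb/b)² + (2·δr/r)² + (-2·δq/q)²
  b term: (1×0.109)² = 0.0120
  r term: (2×0.0272)² = 0.00296
  q term: (-2×0.0581)² = 0.0135
Total = 0.0284. Share from r = 0.00296/0.0284 = 0.104.

10.4%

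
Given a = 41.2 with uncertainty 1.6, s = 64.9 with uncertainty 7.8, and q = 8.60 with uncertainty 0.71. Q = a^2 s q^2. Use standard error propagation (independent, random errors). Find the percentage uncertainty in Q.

21.8%

For a monomial Q ∝ a^2, s, q^2, fractional errors add in quadrature:
  (2·δa/a)² = (2×0.0388)² = 0.00603;  (1·δs/s)² = (1×0.120)² = 0.0144;  (2·δq/q)² = (2×0.0826)² = 0.0273
δQ/Q = √(0.0477) = 0.218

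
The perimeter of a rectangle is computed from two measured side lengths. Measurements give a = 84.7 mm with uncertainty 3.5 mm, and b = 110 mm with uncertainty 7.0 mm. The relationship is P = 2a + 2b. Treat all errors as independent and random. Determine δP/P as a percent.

4.02%

Absolute uncertainties add in quadrature for a linear combination:
  (2·δa)² = 49.0;  (2·δb)² = 196
δP = √(245) = 15.7 mm
P = 389 mm, so δP/P = 15.7/389 = 0.0402.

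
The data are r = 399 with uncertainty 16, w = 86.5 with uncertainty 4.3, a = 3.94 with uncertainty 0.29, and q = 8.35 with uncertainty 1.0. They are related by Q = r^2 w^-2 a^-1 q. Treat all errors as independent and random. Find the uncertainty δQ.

Q is a product of powers, so relative uncertainties combine in quadrature:
  (2·δr/r)² = (2×0.0401)² = 0.00643;  (-2·δw/w)² = (-2×0.0497)² = 0.00988;  (-1·δa/a)² = (-1×0.0736)² = 0.00542;  (1·δq/q)² = (1×0.120)² = 0.0143
δQ/Q = √(0.0361) = 0.190
Q = 45.1, so δQ = 0.190 × 45.1 = 8.56.

8.56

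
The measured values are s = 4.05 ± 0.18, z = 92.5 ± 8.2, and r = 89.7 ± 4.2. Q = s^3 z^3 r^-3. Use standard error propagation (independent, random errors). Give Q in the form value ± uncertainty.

Q is a product of powers, so relative uncertainties combine in quadrature:
  (3·δs/s)² = (3×0.0444)² = 0.0178;  (3·δz/z)² = (3×0.0886)² = 0.0707;  (-3·δr/r)² = (-3×0.0468)² = 0.0197
δQ/Q = √(0.108) = 0.329
Q = 72.8, so δQ = 0.329 × 72.8 = 24.0.

72.8 ± 24.0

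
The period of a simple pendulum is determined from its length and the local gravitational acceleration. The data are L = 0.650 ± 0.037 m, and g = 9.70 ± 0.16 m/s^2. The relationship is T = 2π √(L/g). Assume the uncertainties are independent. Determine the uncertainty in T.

Relative error in a monomial: (δT/T)² = Σ (nᵢ · δxᵢ/xᵢ)².
  (½·δL/L)² = (0.5×0.0569)² = 0.000810;  (−½·δg/g)² = (-0.5×0.0165)² = 6.8e-05
δT/T = √(0.000878) = 0.0296
T = 1.63 s, so δT = 0.0296 × 1.63 = 0.0482 s.

0.0482 s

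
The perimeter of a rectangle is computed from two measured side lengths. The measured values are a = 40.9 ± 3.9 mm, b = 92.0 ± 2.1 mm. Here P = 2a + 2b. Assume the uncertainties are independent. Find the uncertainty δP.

8.86 mm

P is a linear combination, so absolute uncertainties add in quadrature:
  (2·δa)² = 60.8;  (2·δb)² = 17.6
δP = √(78.5) = 8.86 mm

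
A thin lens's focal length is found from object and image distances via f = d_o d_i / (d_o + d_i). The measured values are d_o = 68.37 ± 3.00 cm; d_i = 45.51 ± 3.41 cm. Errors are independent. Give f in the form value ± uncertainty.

27.32 ± 1.32 cm

∂f/∂d_o = (d_i/(d_o+d_i))² = 0.160;  ∂f/∂d_i = (d_o/(d_o+d_i))² = 0.360
δf = √((∂f/∂d_o · δd_o)² + (∂f/∂d_i · δd_i)²) = √(0.230 + 1.51) = 1.32 cm
f = 27.32 cm.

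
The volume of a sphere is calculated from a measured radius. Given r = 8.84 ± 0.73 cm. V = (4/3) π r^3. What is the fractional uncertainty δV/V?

V is a product of powers, so relative uncertainties combine in quadrature:
  (3·δr/r)² = (3×0.0826)² = 0.0614
δV/V = √(0.0614) = 0.248

0.248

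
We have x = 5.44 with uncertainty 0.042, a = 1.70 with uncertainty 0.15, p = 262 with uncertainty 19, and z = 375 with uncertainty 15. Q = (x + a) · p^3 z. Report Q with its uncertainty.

Let u = x + a = 7.14. δu = √(δx² + δa²) = √(0.00176 + 0.0225) = 0.156, so δu/u = 0.0218.
Q is then a monomial in u, p, z:
δQ/Q = √((δu/u)² + (3·δp/p)² + (1·δz/z)²) = √(0.000476 + 0.0473 + 0.00160) = 0.222
Q = 4.82e+10, so δQ = 0.222 × 4.82e+10 = 1.07e+10.

(4.82 ± 1.07) × 10^10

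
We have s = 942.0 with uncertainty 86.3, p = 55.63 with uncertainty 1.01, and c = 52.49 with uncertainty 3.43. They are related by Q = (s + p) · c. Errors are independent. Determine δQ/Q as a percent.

Let u = s + p = 997.6. δu = √(δs² + δp²) = √(7450 + 1.02) = 86.3, so δu/u = 0.0865.
Q is then a monomial in u, c:
δQ/Q = √((δu/u)² + (1·δc/c)²) = √(0.00748 + 0.00427) = 0.108

10.8%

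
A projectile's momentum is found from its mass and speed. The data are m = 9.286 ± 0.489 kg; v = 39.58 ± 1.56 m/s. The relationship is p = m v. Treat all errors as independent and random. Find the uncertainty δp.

24.2 kg·m/s

Products/powers → add relative errors in quadrature, weighted by exponent:
  (1·δm/m)² = (1×0.0527)² = 0.00277;  (1·δv/v)² = (1×0.0394)² = 0.00155
δp/p = √(0.00433) = 0.0658
p = 367.5 kg·m/s, so δp = 0.0658 × 367.5 = 24.2 kg·m/s.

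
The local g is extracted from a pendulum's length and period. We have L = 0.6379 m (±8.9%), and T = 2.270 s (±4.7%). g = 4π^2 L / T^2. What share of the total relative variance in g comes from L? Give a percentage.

47.3%

(δg/g)² = (1·δL/L)² + (-2·δT/T)²
  L term: (1×0.0890)² = 0.00792
  T term: (-2×0.0470)² = 0.00884
Total = 0.0168. Share from L = 0.00792/0.0168 = 0.473.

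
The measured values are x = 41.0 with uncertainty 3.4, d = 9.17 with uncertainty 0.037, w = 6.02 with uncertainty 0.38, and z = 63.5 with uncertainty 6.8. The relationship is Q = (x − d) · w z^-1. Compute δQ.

0.495

Let u = x − d = 31.8. δu = √(δx² + δd²) = √(11.6 + 0.00137) = 3.40, so δu/u = 0.107.
Q is then a monomial in u, w, z:
δQ/Q = √((δu/u)² + (1·δw/w)² + (-1·δz/z)²) = √(0.0114 + 0.00398 + 0.0115) = 0.164
Q = 3.02, so δQ = 0.164 × 3.02 = 0.495.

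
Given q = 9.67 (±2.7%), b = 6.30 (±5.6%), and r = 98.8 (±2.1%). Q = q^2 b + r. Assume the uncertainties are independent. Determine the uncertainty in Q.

45.9

Let p = q^2·b = 589. δp/p = √((2·δq/q)² + (1·δb/b)²) = √(0.00292 + 0.00314) = 0.0778, so δp = 45.8.
Q = p + r: δQ = √(δp² + δr²) = √(2100 + 4.30) = 45.9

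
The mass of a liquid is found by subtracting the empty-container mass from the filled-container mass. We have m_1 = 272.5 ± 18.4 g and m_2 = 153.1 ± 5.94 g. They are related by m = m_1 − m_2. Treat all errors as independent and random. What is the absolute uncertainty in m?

19.3 g

Sums and differences: (δm)² = Σ (cᵢ δxᵢ)².
  (δm_1)² = 339;  (δm_2)² = 35.3
δm = √(374) = 19.3 g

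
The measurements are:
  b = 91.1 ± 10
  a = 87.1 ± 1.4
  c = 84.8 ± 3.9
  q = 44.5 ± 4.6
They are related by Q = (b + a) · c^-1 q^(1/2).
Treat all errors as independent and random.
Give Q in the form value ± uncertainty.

14.0 ± 1.25

Let u = b + a = 178. δu = √(δb² + δa²) = √(100 + 1.96) = 10.1, so δu/u = 0.0567.
Q is then a monomial in u, c, q:
δQ/Q = √((δu/u)² + (-1·δc/c)² + (½·δq/q)²) = √(0.00321 + 0.00212 + 0.00267) = 0.0894
Q = 14.0, so δQ = 0.0894 × 14.0 = 1.25.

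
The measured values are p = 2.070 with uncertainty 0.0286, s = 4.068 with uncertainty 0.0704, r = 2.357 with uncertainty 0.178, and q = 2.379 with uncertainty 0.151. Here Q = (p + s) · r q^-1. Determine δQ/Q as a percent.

Let u = p + s = 6.138. δu = √(δp² + δs²) = √(0.000818 + 0.00496) = 0.0760, so δu/u = 0.0124.
Q is then a monomial in u, r, q:
δQ/Q = √((δu/u)² + (1·δr/r)² + (-1·δq/q)²) = √(0.000153 + 0.00570 + 0.00403) = 0.0994

9.94%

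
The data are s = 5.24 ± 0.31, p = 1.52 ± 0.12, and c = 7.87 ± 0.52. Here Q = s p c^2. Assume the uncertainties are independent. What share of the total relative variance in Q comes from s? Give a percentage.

(δQ/Q)² = (1·δs/s)² + (1·δp/p)² + (2·δc/c)²
  s term: (1×0.0592)² = 0.00350
  p term: (1×0.0789)² = 0.00623
  c term: (2×0.0661)² = 0.0175
Total = 0.0272. Share from s = 0.00350/0.0272 = 0.129.

12.9%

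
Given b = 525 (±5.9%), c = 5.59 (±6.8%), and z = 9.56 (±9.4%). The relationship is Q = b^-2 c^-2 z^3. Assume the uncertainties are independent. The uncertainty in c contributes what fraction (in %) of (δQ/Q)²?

(δQ/Q)² = (-2·δb/b)² + (-2·δc/c)² + (3·δz/z)²
  b term: (-2×0.0590)² = 0.0139
  c term: (-2×0.0680)² = 0.0185
  z term: (3×0.0940)² = 0.0795
Total = 0.112. Share from c = 0.0185/0.112 = 0.165.

16.5%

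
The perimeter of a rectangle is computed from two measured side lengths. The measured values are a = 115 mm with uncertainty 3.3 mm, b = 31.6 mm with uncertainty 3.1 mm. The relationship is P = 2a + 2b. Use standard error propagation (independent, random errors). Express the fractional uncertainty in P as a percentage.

Sums and differences: (δP)² = Σ (cᵢ δxᵢ)².
  (2·δa)² = 43.6;  (2·δb)² = 38.4
δP = √(82.0) = 9.06 mm
P = 293 mm, so δP/P = 9.06/293 = 0.0309.

3.09%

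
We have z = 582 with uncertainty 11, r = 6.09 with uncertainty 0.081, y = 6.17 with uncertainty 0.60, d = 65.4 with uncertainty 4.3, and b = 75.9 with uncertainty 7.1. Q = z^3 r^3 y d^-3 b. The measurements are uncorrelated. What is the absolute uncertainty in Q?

1.85e+07

For a monomial Q ∝ z^3, r^3, y, d^-3, b, fractional errors add in quadrature:
  (3·δz/z)² = (3×0.0189)² = 0.00322;  (3·δr/r)² = (3×0.0133)² = 0.00159;  (1·δy/y)² = (1×0.0972)² = 0.00946;  (-3·δd/d)² = (-3×0.0657)² = 0.0389;  (1·δb/b)² = (1×0.0935)² = 0.00875
δQ/Q = √(0.0619) = 0.249
Q = 7.45e+07, so δQ = 0.249 × 7.45e+07 = 1.85e+07.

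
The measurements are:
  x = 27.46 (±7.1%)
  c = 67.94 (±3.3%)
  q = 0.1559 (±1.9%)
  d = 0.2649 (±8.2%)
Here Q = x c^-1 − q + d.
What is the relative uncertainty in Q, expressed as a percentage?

Let p = x·c^-1 = 0.4042. δp/p = √((1·δx/x)² + (-1·δc/c)²) = √(0.00504 + 0.00109) = 0.0783, so δp = 0.0316.
Q = p − q + d: δQ = √(δp² + δq² + δd²) = √(0.00100 + 8.77e-06 + 0.000472) = 0.0385
Q = 0.5132, so δQ/Q = 0.0385/0.5132 = 0.0750.

7.50%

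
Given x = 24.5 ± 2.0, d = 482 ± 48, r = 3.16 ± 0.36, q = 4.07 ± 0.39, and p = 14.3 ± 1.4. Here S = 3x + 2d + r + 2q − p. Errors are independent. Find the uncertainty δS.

96.2

Sums and differences: (δS)² = Σ (cᵢ δxᵢ)².
  (3·δx)² = 36.0;  (2·δd)² = 9220;  (δr)² = 0.130;  (2·δq)² = 0.608;  (δp)² = 1.96
δS = √(9250) = 96.2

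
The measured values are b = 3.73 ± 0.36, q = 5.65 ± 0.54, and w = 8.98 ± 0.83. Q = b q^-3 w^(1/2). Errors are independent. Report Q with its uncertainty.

Relative error in a monomial: (δQ/Q)² = Σ (nᵢ · δxᵢ/xᵢ)².
  (1·δb/b)² = (1×0.0965)² = 0.00932;  (-3·δq/q)² = (-3×0.0956)² = 0.0822;  (½·δw/w)² = (0.5×0.0924)² = 0.00214
δQ/Q = √(0.0937) = 0.306
Q = 0.0620, so δQ = 0.306 × 0.0620 = 0.0190.

0.0620 ± 0.0190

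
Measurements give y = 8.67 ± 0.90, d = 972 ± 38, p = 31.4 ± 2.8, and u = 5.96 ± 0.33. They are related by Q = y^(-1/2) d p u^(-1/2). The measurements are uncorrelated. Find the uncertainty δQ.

Q is a product of powers, so relative uncertainties combine in quadrature:
  (−½·δy/y)² = (-0.5×0.104)² = 0.00269;  (1·δd/d)² = (1×0.0391)² = 0.00153;  (1·δp/p)² = (1×0.0892)² = 0.00795;  (−½·δu/u)² = (-0.5×0.0554)² = 0.000766
δQ/Q = √(0.0129) = 0.114
Q = 4250, so δQ = 0.114 × 4250 = 483.

483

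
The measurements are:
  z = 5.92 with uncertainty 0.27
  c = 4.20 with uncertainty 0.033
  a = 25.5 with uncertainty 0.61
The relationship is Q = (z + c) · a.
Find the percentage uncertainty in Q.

Let u = z + c = 10.1. δu = √(δz² + δc²) = √(0.0729 + 0.00109) = 0.272, so δu/u = 0.0269.
Q is then a monomial in u, a:
δQ/Q = √((δu/u)² + (1·δa/a)²) = √(0.000722 + 0.000572) = 0.0360

3.60%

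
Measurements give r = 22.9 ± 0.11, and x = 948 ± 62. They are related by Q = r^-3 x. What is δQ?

For a monomial Q ∝ r^-3, x, fractional errors add in quadrature:
  (-3·δr/r)² = (-3×0.00480)² = 0.000208;  (1·δx/x)² = (1×0.0654)² = 0.00428
δQ/Q = √(0.00448) = 0.0670
Q = 0.0789, so δQ = 0.0670 × 0.0789 = 0.00529.

0.00529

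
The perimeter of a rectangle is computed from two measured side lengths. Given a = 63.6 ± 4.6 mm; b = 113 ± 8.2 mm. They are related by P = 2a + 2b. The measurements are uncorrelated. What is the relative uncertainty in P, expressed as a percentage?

5.32%

Each term contributes (cᵢ δxᵢ)² to (δP)²:
  (2·δa)² = 84.6;  (2·δb)² = 269
δP = √(354) = 18.8 mm
P = 353 mm, so δP/P = 18.8/353 = 0.0532.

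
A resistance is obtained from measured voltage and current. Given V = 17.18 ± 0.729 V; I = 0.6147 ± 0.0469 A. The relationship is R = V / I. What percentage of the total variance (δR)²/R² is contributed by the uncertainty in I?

(δR/R)² = (1·δV/V)² + (-1·δI/I)²
  V term: (1×0.0424)² = 0.00180
  I term: (-1×0.0763)² = 0.00582
Total = 0.00762. Share from I = 0.00582/0.00762 = 0.764.

76.4%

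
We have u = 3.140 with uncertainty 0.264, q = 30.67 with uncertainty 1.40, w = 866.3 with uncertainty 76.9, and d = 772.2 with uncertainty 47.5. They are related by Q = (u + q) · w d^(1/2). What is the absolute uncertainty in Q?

83800

Let h = u + q = 33.81. δh = √(δu² + δq²) = √(0.0697 + 1.96) = 1.42, so δh/h = 0.0421.
Q is then a monomial in h, w, d:
δQ/Q = √((δh/h)² + (1·δw/w)² + (½·δd/d)²) = √(0.00178 + 0.00788 + 0.000946) = 0.103
Q = 813900, so δQ = 0.103 × 813900 = 83800.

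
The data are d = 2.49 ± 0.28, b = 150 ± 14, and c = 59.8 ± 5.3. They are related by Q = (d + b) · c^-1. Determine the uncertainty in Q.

0.325

Let u = d + b = 152. δu = √(δd² + δb²) = √(0.0784 + 196) = 14.0, so δu/u = 0.0918.
Q is then a monomial in u, c:
δQ/Q = √((δu/u)² + (-1·δc/c)²) = √(0.00843 + 0.00786) = 0.128
Q = 2.55, so δQ = 0.128 × 2.55 = 0.325.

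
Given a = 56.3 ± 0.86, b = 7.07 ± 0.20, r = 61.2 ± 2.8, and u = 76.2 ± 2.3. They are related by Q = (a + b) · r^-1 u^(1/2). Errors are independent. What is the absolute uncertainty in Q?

0.453

Let w = a + b = 63.4. δw = √(δa² + δb²) = √(0.740 + 0.0400) = 0.883, so δw/w = 0.0139.
Q is then a monomial in w, r, u:
δQ/Q = √((δw/w)² + (-1·δr/r)² + (½·δu/u)²) = √(0.000194 + 0.00209 + 0.000228) = 0.0502
Q = 9.04, so δQ = 0.0502 × 9.04 = 0.453.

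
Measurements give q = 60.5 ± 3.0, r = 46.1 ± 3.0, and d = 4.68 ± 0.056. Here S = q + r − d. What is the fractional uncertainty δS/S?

S is a linear combination, so absolute uncertainties add in quadrature:
  (δq)² = 9.00;  (δr)² = 9.00;  (δd)² = 0.00314
δS = √(18.0) = 4.24
S = 102, so δS/S = 4.24/102 = 0.0416.

0.0416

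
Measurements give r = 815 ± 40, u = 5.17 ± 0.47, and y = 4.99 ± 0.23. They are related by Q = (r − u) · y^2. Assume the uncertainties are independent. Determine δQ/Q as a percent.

10.5%

Let w = r − u = 810. δw = √(δr² + δu²) = √(1600 + 0.221) = 40.0, so δw/w = 0.0494.
Q is then a monomial in w, y:
δQ/Q = √((δw/w)² + (2·δy/y)²) = √(0.00244 + 0.00850) = 0.105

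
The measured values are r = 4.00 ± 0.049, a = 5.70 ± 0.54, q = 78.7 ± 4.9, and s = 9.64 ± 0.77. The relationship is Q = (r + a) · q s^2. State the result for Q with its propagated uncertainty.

70900 ± 12800

Let u = r + a = 9.70. δu = √(δr² + δa²) = √(0.00240 + 0.292) = 0.542, so δu/u = 0.0559.
Q is then a monomial in u, q, s:
δQ/Q = √((δu/u)² + (1·δq/q)² + (2·δs/s)²) = √(0.00312 + 0.00388 + 0.0255) = 0.180
Q = 70900, so δQ = 0.180 × 70900 = 12800.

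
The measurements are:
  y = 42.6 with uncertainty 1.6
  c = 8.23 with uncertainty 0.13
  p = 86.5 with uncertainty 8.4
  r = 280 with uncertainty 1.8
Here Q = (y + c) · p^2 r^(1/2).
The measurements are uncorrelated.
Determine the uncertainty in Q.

1.25e+06

Let u = y + c = 50.8. δu = √(δy² + δc²) = √(2.56 + 0.0169) = 1.61, so δu/u = 0.0316.
Q is then a monomial in u, p, r:
δQ/Q = √((δu/u)² + (2·δp/p)² + (½·δr/r)²) = √(0.000997 + 0.0377 + 1.03e-05) = 0.197
Q = 6.36e+06, so δQ = 0.197 × 6.36e+06 = 1.25e+06.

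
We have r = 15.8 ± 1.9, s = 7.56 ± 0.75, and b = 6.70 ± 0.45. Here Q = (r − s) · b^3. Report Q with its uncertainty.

Let u = r − s = 8.24. δu = √(δr² + δs²) = √(3.61 + 0.562) = 2.04, so δu/u = 0.248.
Q is then a monomial in u, b:
δQ/Q = √((δu/u)² + (3·δb/b)²) = √(0.0615 + 0.0406) = 0.319
Q = 2480, so δQ = 0.319 × 2480 = 792.

2480 ± 792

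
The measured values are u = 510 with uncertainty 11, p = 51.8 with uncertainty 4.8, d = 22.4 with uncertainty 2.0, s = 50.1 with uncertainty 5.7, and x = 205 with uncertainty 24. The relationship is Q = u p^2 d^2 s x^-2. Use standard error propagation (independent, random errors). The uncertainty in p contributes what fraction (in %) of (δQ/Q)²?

25.5%

(δQ/Q)² = (1·δu/u)² + (2·δp/p)² + (2·δd/d)² + (1·δs/s)² + (-2·δx/x)²
  u term: (1×0.0216)² = 0.000465
  p term: (2×0.0927)² = 0.0343
  d term: (2×0.0893)² = 0.0319
  s term: (1×0.114)² = 0.0129
  x term: (-2×0.117)² = 0.0548
Total = 0.134. Share from p = 0.0343/0.134 = 0.255.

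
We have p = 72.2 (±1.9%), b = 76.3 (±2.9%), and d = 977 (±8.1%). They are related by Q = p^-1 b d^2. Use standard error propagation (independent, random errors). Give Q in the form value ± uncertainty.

Since Q is a product/quotient, work with relative uncertainties:
  (-1·δp/p)² = (-1×0.0190)² = 0.000361;  (1·δb/b)² = (1×0.0290)² = 0.000841;  (2·δd/d)² = (2×0.0810)² = 0.0262
δQ/Q = √(0.0274) = 0.166
Q = 1.01e+06, so δQ = 0.166 × 1.01e+06 = 1.67e+05.

(1.01 ± 0.167) × 10^6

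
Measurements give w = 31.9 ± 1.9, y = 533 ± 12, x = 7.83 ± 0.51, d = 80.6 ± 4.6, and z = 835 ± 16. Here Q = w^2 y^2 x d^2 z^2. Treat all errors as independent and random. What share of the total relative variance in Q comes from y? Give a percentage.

(δQ/Q)² = (2·δw/w)² + (2·δy/y)² + (1·δx/x)² + (2·δd/d)² + (2·δz/z)²
  w term: (2×0.0596)² = 0.0142
  y term: (2×0.0225)² = 0.00203
  x term: (1×0.0651)² = 0.00424
  d term: (2×0.0571)² = 0.0130
  z term: (2×0.0192)² = 0.00147
Total = 0.0350. Share from y = 0.00203/0.0350 = 0.0580.

5.80%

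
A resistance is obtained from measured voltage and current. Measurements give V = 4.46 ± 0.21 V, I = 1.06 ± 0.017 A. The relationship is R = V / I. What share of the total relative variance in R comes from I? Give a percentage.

(δR/R)² = (1·δV/V)² + (-1·δI/I)²
  V term: (1×0.0471)² = 0.00222
  I term: (-1×0.0160)² = 0.000257
Total = 0.00247. Share from I = 0.000257/0.00247 = 0.104.

10.4%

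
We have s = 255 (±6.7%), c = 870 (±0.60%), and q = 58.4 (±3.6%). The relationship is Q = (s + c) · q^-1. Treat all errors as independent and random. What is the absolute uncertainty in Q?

Let u = s + c = 1120. δu = √(δs² + δc²) = √(292 + 27.2) = 17.9, so δu/u = 0.0159.
Q is then a monomial in u, q:
δQ/Q = √((δu/u)² + (-1·δq/q)²) = √(0.000252 + 0.00130) = 0.0393
Q = 19.3, so δQ = 0.0393 × 19.3 = 0.758.

0.758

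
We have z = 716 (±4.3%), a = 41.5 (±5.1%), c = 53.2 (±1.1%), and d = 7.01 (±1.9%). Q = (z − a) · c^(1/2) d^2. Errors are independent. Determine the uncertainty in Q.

Let u = z − a = 674. δu = √(δz² + δa²) = √(948 + 4.48) = 30.9, so δu/u = 0.0458.
Q is then a monomial in u, c, d:
δQ/Q = √((δu/u)² + (½·δc/c)² + (2·δd/d)²) = √(0.00209 + 3.03e-05 + 0.00144) = 0.0597
Q = 2.42e+05, so δQ = 0.0597 × 2.42e+05 = 14400.

14400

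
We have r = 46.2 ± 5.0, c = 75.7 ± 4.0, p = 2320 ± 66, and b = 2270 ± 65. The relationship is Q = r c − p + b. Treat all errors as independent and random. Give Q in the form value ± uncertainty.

Let w = r·c = 3500. δw/w = √((1·δr/r)² + (1·δc/c)²) = √(0.0117 + 0.00279) = 0.120, so δw = 421.
Q = w − p + b: δQ = √(δw² + δp² + δb²) = √(1.77e+05 + 4360 + 4220) = 431
Q = 3450.

3450 ± 431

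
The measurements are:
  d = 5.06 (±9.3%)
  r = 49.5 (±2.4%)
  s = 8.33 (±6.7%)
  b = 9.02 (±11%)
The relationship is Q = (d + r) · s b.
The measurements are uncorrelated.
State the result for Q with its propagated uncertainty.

4100 ± 537

Let u = d + r = 54.6. δu = √(δd² + δr²) = √(0.221 + 1.41) = 1.28, so δu/u = 0.0234.
Q is then a monomial in u, s, b:
δQ/Q = √((δu/u)² + (1·δs/s)² + (1·δb/b)²) = √(0.000549 + 0.00449 + 0.0121) = 0.131
Q = 4100, so δQ = 0.131 × 4100 = 537.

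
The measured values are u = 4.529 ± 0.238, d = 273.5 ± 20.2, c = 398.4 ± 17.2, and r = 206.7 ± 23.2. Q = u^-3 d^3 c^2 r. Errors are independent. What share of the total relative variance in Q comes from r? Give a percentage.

13.4%

(δQ/Q)² = (-3·δu/u)² + (3·δd/d)² + (2·δc/c)² + (1·δr/r)²
  u term: (-3×0.0526)² = 0.0249
  d term: (3×0.0739)² = 0.0491
  c term: (2×0.0432)² = 0.00746
  r term: (1×0.112)² = 0.0126
Total = 0.0940. Share from r = 0.0126/0.0940 = 0.134.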